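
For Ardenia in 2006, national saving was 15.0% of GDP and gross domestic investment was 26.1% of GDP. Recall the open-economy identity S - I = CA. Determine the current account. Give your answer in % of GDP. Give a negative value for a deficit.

S - I = CA (net lending to the rest of the world).
CA = S - I = 15.0 - 26.1 = -11.1

-11.1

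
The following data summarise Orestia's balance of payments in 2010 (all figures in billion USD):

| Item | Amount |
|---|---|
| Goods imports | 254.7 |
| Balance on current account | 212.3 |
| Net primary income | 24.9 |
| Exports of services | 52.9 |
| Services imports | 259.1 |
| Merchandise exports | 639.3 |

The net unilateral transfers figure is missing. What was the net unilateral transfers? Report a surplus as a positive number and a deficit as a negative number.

Current account = goods balance + services balance + net primary income + net secondary income
Sum of the known components = 203.3
Net unilateral transfers = CA - (known components) = 212.3 - 203.3 = 9.0

9.0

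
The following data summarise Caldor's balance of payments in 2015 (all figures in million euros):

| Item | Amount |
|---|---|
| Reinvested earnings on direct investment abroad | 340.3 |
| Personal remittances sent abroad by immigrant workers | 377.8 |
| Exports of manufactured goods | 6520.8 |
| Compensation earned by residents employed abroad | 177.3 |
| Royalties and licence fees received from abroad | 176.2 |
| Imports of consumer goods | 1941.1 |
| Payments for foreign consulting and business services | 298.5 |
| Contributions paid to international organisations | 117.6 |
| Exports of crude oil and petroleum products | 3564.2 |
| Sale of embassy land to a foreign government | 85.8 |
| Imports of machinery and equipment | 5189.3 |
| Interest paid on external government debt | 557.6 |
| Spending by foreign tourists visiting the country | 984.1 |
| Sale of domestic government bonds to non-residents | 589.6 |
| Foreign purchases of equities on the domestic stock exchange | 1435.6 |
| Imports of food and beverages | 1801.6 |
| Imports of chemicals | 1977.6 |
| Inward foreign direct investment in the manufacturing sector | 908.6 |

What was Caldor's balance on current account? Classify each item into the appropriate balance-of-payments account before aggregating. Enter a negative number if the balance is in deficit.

-498.2

Goods: -1977.6 + 3564.2 + 6520.8 - 1941.1 - 1801.6 - 5189.3 = -824.6
Services: 984.1 - 298.5 + 176.2 = 861.8
Primary income: -557.6 + 177.3 + 340.3 = -40.0
Secondary income: -117.6 - 377.8 = -495.4
Current account = (-824.6) + 861.8 + (-40.0) + (-495.4) = -498.2
(Excluded from the current account — capital account: sale of embassy land to a foreign government 85.8; financial account: sale of domestic government bonds to non-residents 589.6, foreign purchases of equities on the domestic stock exchange 1435.6, inward foreign direct investment in the manufacturing sector 908.6.)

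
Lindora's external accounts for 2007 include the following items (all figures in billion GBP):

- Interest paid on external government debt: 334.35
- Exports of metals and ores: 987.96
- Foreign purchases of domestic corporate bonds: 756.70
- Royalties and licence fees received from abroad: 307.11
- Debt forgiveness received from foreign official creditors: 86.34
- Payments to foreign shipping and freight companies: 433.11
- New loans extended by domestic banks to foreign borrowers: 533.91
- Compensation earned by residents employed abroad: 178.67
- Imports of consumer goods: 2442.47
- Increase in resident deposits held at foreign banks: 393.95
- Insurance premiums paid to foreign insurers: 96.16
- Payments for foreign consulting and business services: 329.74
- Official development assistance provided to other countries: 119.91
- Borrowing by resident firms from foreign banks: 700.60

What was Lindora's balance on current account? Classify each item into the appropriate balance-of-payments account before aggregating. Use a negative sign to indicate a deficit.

Goods: 987.96 - 2442.47 = -1454.51
Services: -329.74 - 433.11 - 96.16 + 307.11 = -551.90
Primary income: -334.35 + 178.67 = -155.68
Secondary income: -119.91
Current account = (-1454.51) + (-551.90) + (-155.68) + (-119.91) = -2282.00
(Excluded from the current account — financial account: foreign purchases of domestic corporate bonds 756.70, new loans extended by domestic banks to foreign borrowers 533.91, increase in resident deposits held at foreign banks 393.95, borrowing by resident firms from foreign banks 700.60; capital account: debt forgiveness received from foreign official creditors 86.34.)

-2282.00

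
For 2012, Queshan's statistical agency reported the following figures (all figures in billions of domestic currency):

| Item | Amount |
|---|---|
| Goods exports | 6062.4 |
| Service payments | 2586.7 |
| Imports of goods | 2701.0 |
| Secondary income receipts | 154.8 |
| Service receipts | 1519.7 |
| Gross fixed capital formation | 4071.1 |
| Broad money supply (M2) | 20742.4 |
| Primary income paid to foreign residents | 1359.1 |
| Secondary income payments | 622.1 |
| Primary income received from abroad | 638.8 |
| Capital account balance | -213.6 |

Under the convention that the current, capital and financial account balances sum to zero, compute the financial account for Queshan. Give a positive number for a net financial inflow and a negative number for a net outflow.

Goods balance = 6062.4 - 2701.0 = 3361.4
Services balance = 1519.7 - 2586.7 = -1067.0
Trade balance (goods + services) = 3361.4 + (-1067.0) = 2294.4
Net primary income = 638.8 - 1359.1 = -720.3
Net secondary income = 154.8 - 622.1 = -467.3
Current account = 2294.4 + (-720.3) + (-467.3) = 1106.8
Financial account = -(1106.8 + (-213.6)) = -893.2

-893.2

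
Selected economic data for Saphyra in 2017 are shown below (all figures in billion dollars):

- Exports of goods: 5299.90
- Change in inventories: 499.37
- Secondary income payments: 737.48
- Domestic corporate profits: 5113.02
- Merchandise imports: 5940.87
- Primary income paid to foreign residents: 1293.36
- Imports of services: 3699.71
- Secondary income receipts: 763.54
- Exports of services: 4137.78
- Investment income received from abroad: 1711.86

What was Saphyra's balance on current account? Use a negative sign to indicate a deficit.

Goods balance = 5299.90 - 5940.87 = -640.97
Services balance = 4137.78 - 3699.71 = 438.07
Trade balance (goods + services) = -640.97 + 438.07 = -202.90
Net primary income = 1711.86 - 1293.36 = 418.50
Net secondary income = 763.54 - 737.48 = 26.06
Current account = -202.90 + 418.50 + 26.06 = 241.66

241.66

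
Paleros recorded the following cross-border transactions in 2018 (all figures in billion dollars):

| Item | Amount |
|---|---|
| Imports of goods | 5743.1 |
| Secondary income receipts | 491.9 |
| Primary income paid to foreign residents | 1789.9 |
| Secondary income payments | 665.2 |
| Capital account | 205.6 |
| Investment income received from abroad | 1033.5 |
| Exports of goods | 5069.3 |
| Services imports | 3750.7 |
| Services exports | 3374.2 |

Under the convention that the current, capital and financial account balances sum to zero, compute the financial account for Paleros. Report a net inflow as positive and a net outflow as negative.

Goods balance = 5069.3 - 5743.1 = -673.8
Services balance = 3374.2 - 3750.7 = -376.5
Trade balance (goods + services) = -673.8 + (-376.5) = -1050.3
Net primary income = 1033.5 - 1789.9 = -756.4
Net secondary income = 491.9 - 665.2 = -173.3
Current account = -1050.3 + (-756.4) + (-173.3) = -1980.0
Financial account = -(-1980.0 + 205.6) = 1774.4

1774.4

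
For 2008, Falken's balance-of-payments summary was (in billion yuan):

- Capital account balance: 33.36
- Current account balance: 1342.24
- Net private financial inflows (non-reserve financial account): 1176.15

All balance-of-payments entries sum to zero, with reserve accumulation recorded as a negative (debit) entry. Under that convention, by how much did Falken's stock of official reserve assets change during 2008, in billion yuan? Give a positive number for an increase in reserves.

Official reserve transactions balance = -(1342.24 + 33.36 + 1176.15) = -2551.75
An accumulation of reserves is recorded as a debit (negative entry), so the change in the stock of reserves is the negative of that balance.
Change in official reserves = -(-2551.75) = 2551.75

2551.75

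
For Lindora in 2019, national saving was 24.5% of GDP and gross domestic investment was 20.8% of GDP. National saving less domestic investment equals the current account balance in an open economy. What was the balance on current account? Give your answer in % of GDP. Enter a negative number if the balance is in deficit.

S - I = CA (net lending to the rest of the world).
CA = S - I = 24.5 - 20.8 = 3.7

3.7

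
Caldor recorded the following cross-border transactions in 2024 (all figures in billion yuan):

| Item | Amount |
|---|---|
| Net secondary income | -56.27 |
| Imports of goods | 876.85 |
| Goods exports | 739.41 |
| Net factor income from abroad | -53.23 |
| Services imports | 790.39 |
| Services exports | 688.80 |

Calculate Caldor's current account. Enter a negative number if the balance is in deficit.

-348.53

Goods balance = 739.41 - 876.85 = -137.44
Services balance = 688.80 - 790.39 = -101.59
Trade balance (goods + services) = -137.44 + (-101.59) = -239.03
Net primary income = -53.23
Net secondary income = -56.27
Current account = -239.03 + (-53.23) + (-56.27) = -348.53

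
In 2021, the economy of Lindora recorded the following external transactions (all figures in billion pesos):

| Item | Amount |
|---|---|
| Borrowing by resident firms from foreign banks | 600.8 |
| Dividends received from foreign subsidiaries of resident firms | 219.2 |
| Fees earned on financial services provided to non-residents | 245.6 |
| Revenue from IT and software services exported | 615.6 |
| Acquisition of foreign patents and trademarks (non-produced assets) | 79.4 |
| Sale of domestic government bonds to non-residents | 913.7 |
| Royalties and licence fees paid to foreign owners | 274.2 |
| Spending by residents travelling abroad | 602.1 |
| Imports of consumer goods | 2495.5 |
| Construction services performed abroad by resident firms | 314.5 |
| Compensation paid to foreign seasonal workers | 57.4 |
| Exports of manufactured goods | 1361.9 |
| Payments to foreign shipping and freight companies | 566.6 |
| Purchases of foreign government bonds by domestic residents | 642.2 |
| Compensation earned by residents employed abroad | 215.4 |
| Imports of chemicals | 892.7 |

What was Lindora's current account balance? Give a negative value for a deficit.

-1916.3

Goods: -892.7 - 2495.5 + 1361.9 = -2026.3
Services: 314.5 + 245.6 + 615.6 - 566.6 - 274.2 - 602.1 = -267.2
Primary income: -57.4 + 215.4 + 219.2 = 377.2
Current account = (-2026.3) + (-267.2) + 377.2 = -1916.3
(Excluded from the current account — financial account: borrowing by resident firms from foreign banks 600.8, sale of domestic government bonds to non-residents 913.7, purchases of foreign government bonds by domestic residents 642.2; capital account: acquisition of foreign patents and trademarks (non-produced assets) 79.4.)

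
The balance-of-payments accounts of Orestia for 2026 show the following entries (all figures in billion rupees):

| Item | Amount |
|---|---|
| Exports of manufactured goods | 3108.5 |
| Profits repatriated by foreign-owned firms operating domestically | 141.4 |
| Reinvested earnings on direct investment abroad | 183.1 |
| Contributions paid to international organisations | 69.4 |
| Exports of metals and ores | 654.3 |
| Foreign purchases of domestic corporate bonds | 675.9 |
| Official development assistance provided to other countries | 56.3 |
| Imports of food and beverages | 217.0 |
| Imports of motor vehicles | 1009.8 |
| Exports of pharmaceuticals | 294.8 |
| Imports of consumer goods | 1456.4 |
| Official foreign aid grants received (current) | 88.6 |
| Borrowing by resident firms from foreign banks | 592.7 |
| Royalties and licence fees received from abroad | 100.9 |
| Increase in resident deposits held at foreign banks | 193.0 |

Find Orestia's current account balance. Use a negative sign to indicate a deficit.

1479.9

Goods: -1456.4 + 3108.5 - 1009.8 + 294.8 - 217.0 + 654.3 = 1374.4
Services: 100.9
Primary income: 183.1 - 141.4 = 41.7
Secondary income: 88.6 - 69.4 - 56.3 = -37.1
Current account = 1374.4 + 100.9 + 41.7 + (-37.1) = 1479.9
(Excluded from the current account — financial account: foreign purchases of domestic corporate bonds 675.9, borrowing by resident firms from foreign banks 592.7, increase in resident deposits held at foreign banks 193.0.)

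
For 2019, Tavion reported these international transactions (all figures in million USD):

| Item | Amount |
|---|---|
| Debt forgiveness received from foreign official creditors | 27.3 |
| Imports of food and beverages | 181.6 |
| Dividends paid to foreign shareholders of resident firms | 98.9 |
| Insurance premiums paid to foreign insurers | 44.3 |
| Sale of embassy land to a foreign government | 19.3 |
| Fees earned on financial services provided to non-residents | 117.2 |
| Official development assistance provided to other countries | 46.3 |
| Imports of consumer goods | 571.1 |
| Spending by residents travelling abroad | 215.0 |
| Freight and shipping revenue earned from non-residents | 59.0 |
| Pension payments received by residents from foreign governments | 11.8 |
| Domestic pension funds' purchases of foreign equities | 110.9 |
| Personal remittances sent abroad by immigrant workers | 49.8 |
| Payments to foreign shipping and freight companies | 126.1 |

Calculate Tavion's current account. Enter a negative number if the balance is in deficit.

Goods: -181.6 - 571.1 = -752.7
Services: 117.2 - 126.1 - 44.3 - 215.0 + 59.0 = -209.2
Primary income: -98.9
Secondary income: 11.8 - 49.8 - 46.3 = -84.3
Current account = (-752.7) + (-209.2) + (-98.9) + (-84.3) = -1145.1
(Excluded from the current account — capital account: debt forgiveness received from foreign official creditors 27.3, sale of embassy land to a foreign government 19.3; financial account: domestic pension funds' purchases of foreign equities 110.9.)

-1145.1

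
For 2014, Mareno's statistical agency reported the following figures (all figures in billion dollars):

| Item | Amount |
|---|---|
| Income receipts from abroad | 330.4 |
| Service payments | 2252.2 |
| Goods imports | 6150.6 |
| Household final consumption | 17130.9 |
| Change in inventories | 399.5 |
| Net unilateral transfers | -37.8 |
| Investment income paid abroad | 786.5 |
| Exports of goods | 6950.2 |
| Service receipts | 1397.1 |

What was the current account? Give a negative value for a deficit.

Goods balance = 6950.2 - 6150.6 = 799.6
Services balance = 1397.1 - 2252.2 = -855.1
Trade balance (goods + services) = 799.6 + (-855.1) = -55.5
Net primary income = 330.4 - 786.5 = -456.1
Net secondary income = -37.8
Current account = -55.5 + (-456.1) + (-37.8) = -549.4

-549.4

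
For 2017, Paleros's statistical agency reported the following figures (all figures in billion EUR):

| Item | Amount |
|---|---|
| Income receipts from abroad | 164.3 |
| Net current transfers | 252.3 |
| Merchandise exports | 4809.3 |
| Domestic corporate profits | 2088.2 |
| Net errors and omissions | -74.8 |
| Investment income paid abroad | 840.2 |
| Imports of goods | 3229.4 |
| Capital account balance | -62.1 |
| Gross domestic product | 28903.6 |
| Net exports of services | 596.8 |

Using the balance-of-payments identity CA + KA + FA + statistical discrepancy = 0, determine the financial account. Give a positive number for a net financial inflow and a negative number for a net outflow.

-1616.2

Goods balance = 4809.3 - 3229.4 = 1579.9
Services balance = 596.8
Trade balance (goods + services) = 1579.9 + 596.8 = 2176.7
Net primary income = 164.3 - 840.2 = -675.9
Net secondary income = 252.3
Current account = 2176.7 + (-675.9) + 252.3 = 1753.1
Financial account = -(1753.1 + (-62.1) + (-74.8)) = -1616.2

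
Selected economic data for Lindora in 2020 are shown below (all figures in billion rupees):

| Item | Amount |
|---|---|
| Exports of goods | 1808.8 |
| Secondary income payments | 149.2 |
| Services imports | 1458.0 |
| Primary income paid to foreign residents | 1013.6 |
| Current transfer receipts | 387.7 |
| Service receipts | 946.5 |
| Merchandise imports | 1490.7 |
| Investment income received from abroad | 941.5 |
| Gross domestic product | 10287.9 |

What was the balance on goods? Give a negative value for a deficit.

318.1

Goods balance = 1808.8 - 1490.7 = 318.1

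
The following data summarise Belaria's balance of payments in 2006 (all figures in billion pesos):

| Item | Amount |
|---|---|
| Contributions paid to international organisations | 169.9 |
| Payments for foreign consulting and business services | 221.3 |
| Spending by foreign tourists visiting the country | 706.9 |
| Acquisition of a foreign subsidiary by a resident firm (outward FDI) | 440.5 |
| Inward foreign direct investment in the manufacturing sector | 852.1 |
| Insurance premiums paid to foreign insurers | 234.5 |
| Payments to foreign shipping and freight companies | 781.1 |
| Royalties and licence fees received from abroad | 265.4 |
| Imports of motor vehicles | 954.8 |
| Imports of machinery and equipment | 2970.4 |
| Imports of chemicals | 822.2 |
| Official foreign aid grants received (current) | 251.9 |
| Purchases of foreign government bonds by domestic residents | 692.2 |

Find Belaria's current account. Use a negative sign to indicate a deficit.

Goods: -954.8 - 822.2 - 2970.4 = -4747.4
Services: -234.5 - 781.1 - 221.3 + 265.4 + 706.9 = -264.6
Secondary income: -169.9 + 251.9 = 82.0
Current account = (-4747.4) + (-264.6) + 82.0 = -4930.0
(Excluded from the current account — financial account: acquisition of a foreign subsidiary by a resident firm (outward FDI) 440.5, inward foreign direct investment in the manufacturing sector 852.1, purchases of foreign government bonds by domestic residents 692.2.)

-4930.0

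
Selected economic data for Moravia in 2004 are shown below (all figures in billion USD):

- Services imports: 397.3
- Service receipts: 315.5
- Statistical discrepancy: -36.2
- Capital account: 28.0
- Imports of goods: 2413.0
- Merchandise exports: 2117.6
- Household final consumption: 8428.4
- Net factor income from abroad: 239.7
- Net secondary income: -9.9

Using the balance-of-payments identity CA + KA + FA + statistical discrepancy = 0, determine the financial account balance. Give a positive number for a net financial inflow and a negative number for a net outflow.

Goods balance = 2117.6 - 2413.0 = -295.4
Services balance = 315.5 - 397.3 = -81.8
Trade balance (goods + services) = -295.4 + (-81.8) = -377.2
Net primary income = 239.7
Net secondary income = -9.9
Current account = -377.2 + 239.7 + (-9.9) = -147.4
Financial account = -(-147.4 + 28.0 + (-36.2)) = 155.6

155.6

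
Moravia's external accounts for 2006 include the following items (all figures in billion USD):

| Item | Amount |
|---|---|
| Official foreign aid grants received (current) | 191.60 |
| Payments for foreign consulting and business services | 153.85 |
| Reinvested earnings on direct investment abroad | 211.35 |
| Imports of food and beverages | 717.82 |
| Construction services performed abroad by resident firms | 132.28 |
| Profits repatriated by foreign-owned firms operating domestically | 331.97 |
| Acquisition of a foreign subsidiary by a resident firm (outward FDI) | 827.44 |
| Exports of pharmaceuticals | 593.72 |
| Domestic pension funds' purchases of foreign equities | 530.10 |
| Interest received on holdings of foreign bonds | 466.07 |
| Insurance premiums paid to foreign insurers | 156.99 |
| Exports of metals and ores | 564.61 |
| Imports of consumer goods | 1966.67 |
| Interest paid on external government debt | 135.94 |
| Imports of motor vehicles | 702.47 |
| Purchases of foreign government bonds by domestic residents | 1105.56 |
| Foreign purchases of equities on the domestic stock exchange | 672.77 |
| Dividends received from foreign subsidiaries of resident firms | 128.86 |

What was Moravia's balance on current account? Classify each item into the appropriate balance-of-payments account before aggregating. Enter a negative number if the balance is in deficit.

-1877.22

Goods: -717.82 + 593.72 + 564.61 - 702.47 - 1966.67 = -2228.63
Services: -156.99 + 132.28 - 153.85 = -178.56
Primary income: 128.86 - 331.97 + 211.35 - 135.94 + 466.07 = 338.37
Secondary income: 191.60
Current account = (-2228.63) + (-178.56) + 338.37 + 191.60 = -1877.22
(Excluded from the current account — financial account: acquisition of a foreign subsidiary by a resident firm (outward FDI) 827.44, domestic pension funds' purchases of foreign equities 530.10, purchases of foreign government bonds by domestic residents 1105.56, foreign purchases of equities on the domestic stock exchange 672.77.)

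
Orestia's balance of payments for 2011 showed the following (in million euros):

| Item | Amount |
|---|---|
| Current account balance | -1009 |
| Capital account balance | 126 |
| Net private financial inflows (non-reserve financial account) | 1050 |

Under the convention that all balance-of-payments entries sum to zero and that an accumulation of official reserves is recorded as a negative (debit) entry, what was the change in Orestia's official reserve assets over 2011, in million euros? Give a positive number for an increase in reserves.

Official reserve transactions balance = -((-1009) + 126 + 1050) = -167
An accumulation of reserves is recorded as a debit (negative entry), so the change in the stock of reserves is the negative of that balance.
Change in official reserves = -(-167) = 167

167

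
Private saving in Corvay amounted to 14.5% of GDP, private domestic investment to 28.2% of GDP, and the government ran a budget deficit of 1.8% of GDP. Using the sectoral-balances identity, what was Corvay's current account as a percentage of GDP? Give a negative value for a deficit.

-15.5

By the sectoral-balances identity, CA = (S_private - I) + (T - G).
Private balance = 14.5 - 28.2 = -13.7
Government balance (T - G) = -1.8
CA = -13.7 + (-1.8) = -15.5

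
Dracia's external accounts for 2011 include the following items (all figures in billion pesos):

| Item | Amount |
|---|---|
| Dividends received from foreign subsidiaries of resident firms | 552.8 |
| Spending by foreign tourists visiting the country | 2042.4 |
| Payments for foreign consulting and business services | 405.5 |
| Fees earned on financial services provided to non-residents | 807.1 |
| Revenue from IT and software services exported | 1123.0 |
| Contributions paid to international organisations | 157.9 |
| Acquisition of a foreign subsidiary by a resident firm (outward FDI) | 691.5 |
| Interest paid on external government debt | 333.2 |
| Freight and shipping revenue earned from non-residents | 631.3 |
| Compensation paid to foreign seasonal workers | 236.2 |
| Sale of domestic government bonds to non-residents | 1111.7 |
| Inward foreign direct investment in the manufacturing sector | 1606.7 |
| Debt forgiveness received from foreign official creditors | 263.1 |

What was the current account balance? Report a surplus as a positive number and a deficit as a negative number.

4023.8

Services: 1123.0 + 2042.4 - 405.5 + 631.3 + 807.1 = 4198.3
Primary income: -236.2 - 333.2 + 552.8 = -16.6
Secondary income: -157.9
Current account = 4198.3 + (-16.6) + (-157.9) = 4023.8
(Excluded from the current account — financial account: acquisition of a foreign subsidiary by a resident firm (outward FDI) 691.5, sale of domestic government bonds to non-residents 1111.7, inward foreign direct investment in the manufacturing sector 1606.7; capital account: debt forgiveness received from foreign official creditors 263.1.)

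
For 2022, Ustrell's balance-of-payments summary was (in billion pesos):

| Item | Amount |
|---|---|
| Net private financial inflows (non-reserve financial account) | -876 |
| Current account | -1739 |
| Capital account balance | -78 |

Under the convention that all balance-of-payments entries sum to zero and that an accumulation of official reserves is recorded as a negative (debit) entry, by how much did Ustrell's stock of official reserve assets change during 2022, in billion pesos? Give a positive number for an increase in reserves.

-2693

Official reserve transactions balance = -((-1739) + (-78) + (-876)) = 2693
An accumulation of reserves is recorded as a debit (negative entry), so the change in the stock of reserves is the negative of that balance.
Change in official reserves = -(2693) = -2693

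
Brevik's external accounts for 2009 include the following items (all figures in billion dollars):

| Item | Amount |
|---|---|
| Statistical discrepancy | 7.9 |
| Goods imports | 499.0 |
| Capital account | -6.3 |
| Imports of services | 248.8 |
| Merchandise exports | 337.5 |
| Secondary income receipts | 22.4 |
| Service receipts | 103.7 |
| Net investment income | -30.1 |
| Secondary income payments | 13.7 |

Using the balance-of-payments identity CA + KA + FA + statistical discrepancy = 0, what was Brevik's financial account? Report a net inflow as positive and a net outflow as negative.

Goods balance = 337.5 - 499.0 = -161.5
Services balance = 103.7 - 248.8 = -145.1
Trade balance (goods + services) = -161.5 + (-145.1) = -306.6
Net primary income = -30.1
Net secondary income = 22.4 - 13.7 = 8.7
Current account = -306.6 + (-30.1) + 8.7 = -328.0
Financial account = -(-328.0 + (-6.3) + 7.9) = 326.4

326.4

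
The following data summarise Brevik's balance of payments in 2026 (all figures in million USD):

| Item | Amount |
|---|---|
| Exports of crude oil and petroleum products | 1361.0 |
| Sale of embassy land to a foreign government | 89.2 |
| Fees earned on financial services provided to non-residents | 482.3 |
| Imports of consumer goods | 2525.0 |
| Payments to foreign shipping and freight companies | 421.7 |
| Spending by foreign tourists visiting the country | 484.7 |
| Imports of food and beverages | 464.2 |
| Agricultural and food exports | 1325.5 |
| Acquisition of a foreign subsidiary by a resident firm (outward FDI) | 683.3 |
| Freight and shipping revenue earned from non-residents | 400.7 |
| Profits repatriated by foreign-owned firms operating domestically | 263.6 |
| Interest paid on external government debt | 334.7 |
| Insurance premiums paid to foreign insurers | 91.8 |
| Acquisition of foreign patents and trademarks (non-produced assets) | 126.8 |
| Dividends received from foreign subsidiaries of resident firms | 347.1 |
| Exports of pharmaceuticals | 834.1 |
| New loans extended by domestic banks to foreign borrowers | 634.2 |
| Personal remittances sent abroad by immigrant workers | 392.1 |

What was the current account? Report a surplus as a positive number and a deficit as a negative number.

742.3

Goods: -464.2 + 1325.5 + 1361.0 - 2525.0 + 834.1 = 531.4
Services: 400.7 + 484.7 + 482.3 - 91.8 - 421.7 = 854.2
Primary income: -263.6 + 347.1 - 334.7 = -251.2
Secondary income: -392.1
Current account = 531.4 + 854.2 + (-251.2) + (-392.1) = 742.3
(Excluded from the current account — capital account: sale of embassy land to a foreign government 89.2, acquisition of foreign patents and trademarks (non-produced assets) 126.8; financial account: acquisition of a foreign subsidiary by a resident firm (outward FDI) 683.3, new loans extended by domestic banks to foreign borrowers 634.2.)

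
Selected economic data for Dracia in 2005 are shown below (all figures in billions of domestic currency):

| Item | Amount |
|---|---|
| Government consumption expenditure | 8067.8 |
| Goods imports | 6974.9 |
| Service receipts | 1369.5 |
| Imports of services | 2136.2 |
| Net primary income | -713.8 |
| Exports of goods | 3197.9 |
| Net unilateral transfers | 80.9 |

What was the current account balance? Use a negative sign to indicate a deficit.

Goods balance = 3197.9 - 6974.9 = -3777.0
Services balance = 1369.5 - 2136.2 = -766.7
Trade balance (goods + services) = -3777.0 + (-766.7) = -4543.7
Net primary income = -713.8
Net secondary income = 80.9
Current account = -4543.7 + (-713.8) + 80.9 = -5176.6

-5176.6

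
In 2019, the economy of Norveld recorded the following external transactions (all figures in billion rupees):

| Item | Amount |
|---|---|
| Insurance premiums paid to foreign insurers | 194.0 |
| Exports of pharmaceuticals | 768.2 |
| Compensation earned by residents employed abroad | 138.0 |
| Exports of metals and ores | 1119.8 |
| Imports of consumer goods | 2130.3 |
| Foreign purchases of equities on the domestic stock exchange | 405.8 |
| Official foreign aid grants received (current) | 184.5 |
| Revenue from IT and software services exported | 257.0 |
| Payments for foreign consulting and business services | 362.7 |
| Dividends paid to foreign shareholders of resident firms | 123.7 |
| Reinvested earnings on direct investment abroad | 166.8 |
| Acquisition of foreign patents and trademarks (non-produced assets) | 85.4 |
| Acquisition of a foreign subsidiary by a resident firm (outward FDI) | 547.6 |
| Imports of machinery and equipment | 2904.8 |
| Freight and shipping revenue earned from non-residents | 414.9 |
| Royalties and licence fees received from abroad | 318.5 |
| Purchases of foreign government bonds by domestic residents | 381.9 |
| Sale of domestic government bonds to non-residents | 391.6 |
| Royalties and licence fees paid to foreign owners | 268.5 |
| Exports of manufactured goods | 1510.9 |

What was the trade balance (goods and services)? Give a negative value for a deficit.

-1471.0

Goods: -2904.8 + 768.2 + 1119.8 - 2130.3 + 1510.9 = -1636.2
Services: -268.5 + 414.9 - 194.0 + 318.5 + 257.0 - 362.7 = 165.2
Trade balance = -1636.2 + 165.2 = -1471.0
(Excluded from the trade balance — primary income: compensation earned by residents employed abroad 138.0, dividends paid to foreign shareholders of resident firms 123.7, reinvested earnings on direct investment abroad 166.8; financial account: foreign purchases of equities on the domestic stock exchange 405.8, acquisition of a foreign subsidiary by a resident firm (outward FDI) 547.6, purchases of foreign government bonds by domestic residents 381.9, sale of domestic government bonds to non-residents 391.6; secondary income: official foreign aid grants received (current) 184.5; capital account: acquisition of foreign patents and trademarks (non-produced assets) 85.4.)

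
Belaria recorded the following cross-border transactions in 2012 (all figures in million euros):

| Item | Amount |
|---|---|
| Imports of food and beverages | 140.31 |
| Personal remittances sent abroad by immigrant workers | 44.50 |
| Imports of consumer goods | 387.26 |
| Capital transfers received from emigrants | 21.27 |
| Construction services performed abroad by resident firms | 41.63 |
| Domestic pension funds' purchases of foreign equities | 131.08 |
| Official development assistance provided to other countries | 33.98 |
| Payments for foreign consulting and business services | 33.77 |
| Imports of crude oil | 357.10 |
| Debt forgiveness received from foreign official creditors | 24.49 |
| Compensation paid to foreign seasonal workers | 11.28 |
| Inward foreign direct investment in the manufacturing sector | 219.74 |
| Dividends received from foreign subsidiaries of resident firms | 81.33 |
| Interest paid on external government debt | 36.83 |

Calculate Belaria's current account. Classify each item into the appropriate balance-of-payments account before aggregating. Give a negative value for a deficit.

-922.07

Goods: -357.10 - 387.26 - 140.31 = -884.67
Services: -33.77 + 41.63 = 7.86
Primary income: -36.83 - 11.28 + 81.33 = 33.22
Secondary income: -44.50 - 33.98 = -78.48
Current account = (-884.67) + 7.86 + 33.22 + (-78.48) = -922.07
(Excluded from the current account — capital account: capital transfers received from emigrants 21.27, debt forgiveness received from foreign official creditors 24.49; financial account: domestic pension funds' purchases of foreign equities 131.08, inward foreign direct investment in the manufacturing sector 219.74.)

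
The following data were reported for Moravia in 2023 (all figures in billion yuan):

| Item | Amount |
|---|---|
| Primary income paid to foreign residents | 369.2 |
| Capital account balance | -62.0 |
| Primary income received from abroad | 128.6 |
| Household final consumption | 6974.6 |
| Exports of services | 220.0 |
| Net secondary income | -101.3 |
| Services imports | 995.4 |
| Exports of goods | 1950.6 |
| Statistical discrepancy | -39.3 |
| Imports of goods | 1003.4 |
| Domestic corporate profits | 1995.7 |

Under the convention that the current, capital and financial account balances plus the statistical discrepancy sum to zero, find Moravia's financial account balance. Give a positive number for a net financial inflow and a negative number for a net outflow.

271.4

Goods balance = 1950.6 - 1003.4 = 947.2
Services balance = 220.0 - 995.4 = -775.4
Trade balance (goods + services) = 947.2 + (-775.4) = 171.8
Net primary income = 128.6 - 369.2 = -240.6
Net secondary income = -101.3
Current account = 171.8 + (-240.6) + (-101.3) = -170.1
Financial account = -(-170.1 + (-62.0) + (-39.3)) = 271.4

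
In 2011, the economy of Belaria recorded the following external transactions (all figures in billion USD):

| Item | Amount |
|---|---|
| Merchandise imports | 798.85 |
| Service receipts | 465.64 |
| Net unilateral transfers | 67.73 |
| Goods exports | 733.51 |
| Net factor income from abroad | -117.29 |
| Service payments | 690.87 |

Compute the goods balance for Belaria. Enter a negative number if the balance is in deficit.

-65.34

Goods balance = 733.51 - 798.85 = -65.34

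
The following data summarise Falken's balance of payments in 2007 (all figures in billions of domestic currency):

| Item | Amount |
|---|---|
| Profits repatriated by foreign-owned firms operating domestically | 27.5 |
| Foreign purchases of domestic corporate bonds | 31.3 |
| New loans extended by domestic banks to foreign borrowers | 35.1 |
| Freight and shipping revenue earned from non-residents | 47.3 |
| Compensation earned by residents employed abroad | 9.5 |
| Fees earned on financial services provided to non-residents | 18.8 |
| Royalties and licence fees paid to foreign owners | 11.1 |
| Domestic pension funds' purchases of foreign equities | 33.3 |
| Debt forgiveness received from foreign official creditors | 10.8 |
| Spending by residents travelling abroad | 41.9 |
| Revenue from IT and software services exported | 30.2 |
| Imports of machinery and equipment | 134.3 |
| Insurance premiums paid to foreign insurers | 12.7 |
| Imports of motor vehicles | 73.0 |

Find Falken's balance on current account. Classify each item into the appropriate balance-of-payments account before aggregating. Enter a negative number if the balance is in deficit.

-194.7

Goods: -73.0 - 134.3 = -207.3
Services: -41.9 - 12.7 + 18.8 + 30.2 + 47.3 - 11.1 = 30.6
Primary income: 9.5 - 27.5 = -18.0
Current account = (-207.3) + 30.6 + (-18.0) = -194.7
(Excluded from the current account — financial account: foreign purchases of domestic corporate bonds 31.3, new loans extended by domestic banks to foreign borrowers 35.1, domestic pension funds' purchases of foreign equities 33.3; capital account: debt forgiveness received from foreign official creditors 10.8.)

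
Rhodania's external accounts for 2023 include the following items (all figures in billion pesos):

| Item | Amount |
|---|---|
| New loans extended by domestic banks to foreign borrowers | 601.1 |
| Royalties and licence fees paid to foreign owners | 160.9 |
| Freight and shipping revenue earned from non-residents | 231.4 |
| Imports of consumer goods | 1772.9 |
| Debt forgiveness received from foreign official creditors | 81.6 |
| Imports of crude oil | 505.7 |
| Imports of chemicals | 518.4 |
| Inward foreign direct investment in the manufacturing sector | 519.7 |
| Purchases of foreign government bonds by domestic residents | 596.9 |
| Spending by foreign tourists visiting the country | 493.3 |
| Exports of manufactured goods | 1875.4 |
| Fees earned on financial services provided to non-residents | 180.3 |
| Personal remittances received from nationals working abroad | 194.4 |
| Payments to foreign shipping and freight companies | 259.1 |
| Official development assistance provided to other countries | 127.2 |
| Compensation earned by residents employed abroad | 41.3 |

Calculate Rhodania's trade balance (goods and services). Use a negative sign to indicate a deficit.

Goods: -1772.9 - 505.7 + 1875.4 - 518.4 = -921.6
Services: 180.3 + 231.4 + 493.3 - 259.1 - 160.9 = 485.0
Trade balance = -921.6 + 485.0 = -436.6
(Excluded from the trade balance — financial account: new loans extended by domestic banks to foreign borrowers 601.1, inward foreign direct investment in the manufacturing sector 519.7, purchases of foreign government bonds by domestic residents 596.9; capital account: debt forgiveness received from foreign official creditors 81.6; secondary income: personal remittances received from nationals working abroad 194.4, official development assistance provided to other countries 127.2; primary income: compensation earned by residents employed abroad 41.3.)

-436.6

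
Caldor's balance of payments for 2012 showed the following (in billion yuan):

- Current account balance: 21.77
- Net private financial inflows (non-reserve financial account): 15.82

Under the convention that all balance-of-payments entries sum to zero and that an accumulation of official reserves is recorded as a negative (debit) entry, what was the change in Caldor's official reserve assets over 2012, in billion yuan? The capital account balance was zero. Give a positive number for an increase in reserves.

37.59

Official reserve transactions balance = -(21.77 + 15.82) = -37.59
An accumulation of reserves is recorded as a debit (negative entry), so the change in the stock of reserves is the negative of that balance.
Change in official reserves = -(-37.59) = 37.59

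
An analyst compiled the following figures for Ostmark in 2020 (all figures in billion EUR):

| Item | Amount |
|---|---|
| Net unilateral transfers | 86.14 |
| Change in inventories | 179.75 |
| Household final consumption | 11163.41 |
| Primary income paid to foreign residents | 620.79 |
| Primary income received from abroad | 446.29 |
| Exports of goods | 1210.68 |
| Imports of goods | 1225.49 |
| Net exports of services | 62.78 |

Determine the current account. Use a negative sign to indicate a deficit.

-40.39

Goods balance = 1210.68 - 1225.49 = -14.81
Services balance = 62.78
Trade balance (goods + services) = -14.81 + 62.78 = 47.97
Net primary income = 446.29 - 620.79 = -174.50
Net secondary income = 86.14
Current account = 47.97 + (-174.50) + 86.14 = -40.39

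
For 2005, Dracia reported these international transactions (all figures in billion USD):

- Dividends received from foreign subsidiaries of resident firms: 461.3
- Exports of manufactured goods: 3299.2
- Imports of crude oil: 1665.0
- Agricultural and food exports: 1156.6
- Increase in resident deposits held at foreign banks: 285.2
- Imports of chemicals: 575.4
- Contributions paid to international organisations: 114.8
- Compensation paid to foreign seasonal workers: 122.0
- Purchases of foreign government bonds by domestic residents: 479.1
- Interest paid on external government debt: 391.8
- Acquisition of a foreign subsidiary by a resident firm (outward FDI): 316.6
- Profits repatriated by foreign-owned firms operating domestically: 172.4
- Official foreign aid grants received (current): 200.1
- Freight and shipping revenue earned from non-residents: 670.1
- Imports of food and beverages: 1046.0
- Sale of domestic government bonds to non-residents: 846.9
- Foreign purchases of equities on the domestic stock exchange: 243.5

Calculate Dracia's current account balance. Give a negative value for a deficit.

1699.9

Goods: -1665.0 + 3299.2 + 1156.6 - 1046.0 - 575.4 = 1169.4
Services: 670.1
Primary income: -391.8 + 461.3 - 172.4 - 122.0 = -224.9
Secondary income: -114.8 + 200.1 = 85.3
Current account = 1169.4 + 670.1 + (-224.9) + 85.3 = 1699.9
(Excluded from the current account — financial account: increase in resident deposits held at foreign banks 285.2, purchases of foreign government bonds by domestic residents 479.1, acquisition of a foreign subsidiary by a resident firm (outward FDI) 316.6, sale of domestic government bonds to non-residents 846.9, foreign purchases of equities on the domestic stock exchange 243.5.)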